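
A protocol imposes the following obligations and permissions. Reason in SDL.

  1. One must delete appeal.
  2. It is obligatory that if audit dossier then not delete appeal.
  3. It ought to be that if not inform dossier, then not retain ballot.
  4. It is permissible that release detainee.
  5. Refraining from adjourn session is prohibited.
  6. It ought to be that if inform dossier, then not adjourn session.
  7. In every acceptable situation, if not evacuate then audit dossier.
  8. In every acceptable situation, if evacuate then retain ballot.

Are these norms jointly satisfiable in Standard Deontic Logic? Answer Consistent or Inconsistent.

Inconsistent

Premise 1 states O(delete_appeal) outright.
The contrapositive of premise 2 (O(audit_dossier → ¬delete_appeal)) is O(delete_appeal → ¬audit_dossier), and O(delete_appeal) is already established, so O(¬audit_dossier).
Premise 7 is O(¬evacuate → audit_dossier); contrapositively O(¬audit_dossier → evacuate). Since O(¬audit_dossier) holds, K gives O(evacuate).
Premise 8 is O(evacuate → retain_ballot); since O(evacuate), deontic closure gives O(retain_ballot).
Premise 3, O(¬inform_dossier → ¬retain_ballot), contraposes to O(retain_ballot → inform_dossier); with O(retain_ballot) we get O(inform_dossier).
Applying K to premise 6 (O(inform_dossier → ¬adjourn_session)) and O(inform_dossier) yields O(¬adjourn_session).
Yet premise 5 is F(¬adjourn_session), i.e. O(adjourn_session).
We now have both O(¬adjourn_session) and O(adjourn_session) — adjourn_session is simultaneously obligatory and forbidden, violating the D-axiom.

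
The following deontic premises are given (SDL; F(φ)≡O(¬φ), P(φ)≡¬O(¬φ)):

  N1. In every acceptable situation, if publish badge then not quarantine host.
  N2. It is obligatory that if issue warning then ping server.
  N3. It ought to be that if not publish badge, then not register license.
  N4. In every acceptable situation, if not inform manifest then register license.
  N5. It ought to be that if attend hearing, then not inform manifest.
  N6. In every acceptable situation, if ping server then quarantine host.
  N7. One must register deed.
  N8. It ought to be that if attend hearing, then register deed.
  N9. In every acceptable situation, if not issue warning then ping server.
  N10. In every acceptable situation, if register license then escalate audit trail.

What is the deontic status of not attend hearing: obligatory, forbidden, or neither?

Premises 2 and 9 are O(issue_warning → ping_server) and O(¬issue_warning → ping_server); every ideal world satisfies issue_warning or ¬issue_warning, so in either case ping_server holds — hence O(ping_server).
From O(ping_server) and premise 6, O(ping_server → quarantine_host), we obtain O(quarantine_host).
Premise 1, O(publish_badge → ¬quarantine_host), contraposes to O(quarantine_host → ¬publish_badge); with O(quarantine_host) we get O(¬publish_badge).
Premise 3 is O(¬publish_badge → ¬register_license); since O(¬publish_badge), deontic closure gives O(¬register_license).
The contrapositive of premise 4 (O(¬inform_manifest → register_license)) is O(¬register_license → inform_manifest), and O(¬register_license) is already established, so O(inform_manifest).
Premise 5, O(attend_hearing → ¬inform_manifest), contraposes to O(inform_manifest → ¬attend_hearing); with O(inform_manifest) we get O(¬attend_hearing).
Premises 7, 8, 10 do not contribute to this derivation.
Hence ¬attend_hearing is obligatory.

Obligatory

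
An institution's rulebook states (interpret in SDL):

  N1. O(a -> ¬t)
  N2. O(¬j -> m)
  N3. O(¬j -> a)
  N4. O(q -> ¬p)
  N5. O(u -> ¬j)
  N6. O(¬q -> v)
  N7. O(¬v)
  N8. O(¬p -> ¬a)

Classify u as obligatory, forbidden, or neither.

Premise 7 gives O(¬v).
Premise 6 is O(¬q -> v); contrapositively O(¬v -> q). Since O(¬v) holds, K gives O(q).
Premise 4 is O(q -> ¬p); since O(q), deontic closure gives O(¬p).
With premise 8, O(¬p -> ¬a), the K-axiom yields O(¬a).
Premise 3, O(¬j -> a), contraposes to O(¬a -> j); with O(¬a) we get O(j).
The contrapositive of premise 5 (O(u -> ¬j)) is O(j -> ¬u), and O(j) is already established, so O(¬u).
Premises 1, 2 do not contribute to this derivation.
Thus O(¬u), which is F(u): u is forbidden.

Forbidden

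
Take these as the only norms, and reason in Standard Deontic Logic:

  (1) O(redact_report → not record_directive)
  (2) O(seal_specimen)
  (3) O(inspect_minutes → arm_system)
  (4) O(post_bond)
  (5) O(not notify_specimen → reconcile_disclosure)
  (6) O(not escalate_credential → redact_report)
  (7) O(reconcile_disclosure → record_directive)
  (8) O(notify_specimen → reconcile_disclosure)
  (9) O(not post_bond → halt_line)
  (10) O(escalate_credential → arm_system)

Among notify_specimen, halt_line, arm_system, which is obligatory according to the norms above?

arm_system

Premises 8 and 5 cover both cases: O(notify_specimen → reconcile_disclosure) and O(not notify_specimen → reconcile_disclosure). Since notify_specimen ∨ not notify_specimen is a tautology, O(reconcile_disclosure) follows.
From O(reconcile_disclosure) and premise 7, O(reconcile_disclosure → record_directive), we obtain O(record_directive).
Premise 1, O(redact_report → not record_directive), contraposes to O(record_directive → not redact_report); with O(record_directive) we get O(not redact_report).
Premise 6, O(not escalate_credential → redact_report), contraposes to O(not redact_report → escalate_credential); with O(not redact_report) we get O(escalate_credential).
From O(escalate_credential) and premise 10, O(escalate_credential → arm_system), we obtain O(arm_system).
So O(arm_system) holds — arm_system is obligatory. None of the other listed options is made obligatory by any chain of premises.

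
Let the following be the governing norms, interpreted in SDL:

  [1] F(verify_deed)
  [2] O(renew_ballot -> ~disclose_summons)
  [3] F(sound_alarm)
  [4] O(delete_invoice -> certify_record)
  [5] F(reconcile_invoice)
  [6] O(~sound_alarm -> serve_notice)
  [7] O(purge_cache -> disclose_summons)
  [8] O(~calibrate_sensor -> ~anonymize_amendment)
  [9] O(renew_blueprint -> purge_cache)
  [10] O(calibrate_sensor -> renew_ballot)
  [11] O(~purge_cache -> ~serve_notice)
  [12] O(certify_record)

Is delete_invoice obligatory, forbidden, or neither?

Premise 4 is O(delete_invoice -> certify_record); even if O(certify_record) held, inferring O(delete_invoice) would be affirming the consequent — invalid.
No premise or chain of K-axiom applications forces O(delete_invoice), and none forces O(~delete_invoice). So delete_invoice is neither obligatory nor forbidden under these norms.

Neither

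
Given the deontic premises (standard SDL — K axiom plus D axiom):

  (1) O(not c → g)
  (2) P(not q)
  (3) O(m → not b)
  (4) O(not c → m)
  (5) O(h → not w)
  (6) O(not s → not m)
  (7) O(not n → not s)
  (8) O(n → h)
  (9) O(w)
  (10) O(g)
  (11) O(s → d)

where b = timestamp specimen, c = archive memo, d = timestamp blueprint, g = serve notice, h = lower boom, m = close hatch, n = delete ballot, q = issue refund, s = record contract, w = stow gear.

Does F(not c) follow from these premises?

From premise 9 we have O(w).
Premise 5, O(h → not w), contraposes to O(w → not h); with O(w) we get O(not h).
Premise 8, O(n → h), contraposes to O(not h → not n); with O(not h) we get O(not n).
Applying K to premise 7 (O(not n → not s)) and O(not n) yields O(not s).
From O(not s) and premise 6, O(not s → not m), we obtain O(not m).
The contrapositive of premise 4 (O(not c → m)) is O(not m → c), and O(not m) is already established, so O(c).
Premises 1, 2, 3, 10, 11 do not contribute to this derivation.
So O(c) holds, i.e. F(not c). The claim follows.

Yes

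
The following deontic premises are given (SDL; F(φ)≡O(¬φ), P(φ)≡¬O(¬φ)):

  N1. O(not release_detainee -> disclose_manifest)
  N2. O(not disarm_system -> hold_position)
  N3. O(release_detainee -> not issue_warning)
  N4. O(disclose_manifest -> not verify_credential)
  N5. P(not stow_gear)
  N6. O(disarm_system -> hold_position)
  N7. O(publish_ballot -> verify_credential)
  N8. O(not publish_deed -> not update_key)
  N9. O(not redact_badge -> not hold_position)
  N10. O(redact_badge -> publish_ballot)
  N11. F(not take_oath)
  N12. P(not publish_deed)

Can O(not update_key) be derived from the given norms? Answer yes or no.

Premise 8 is O(not publish_deed -> not update_key), but O(not publish_deed) is not derivable from the premises (the permission P(not publish_deed) asserts only not O(publish_deed), not O(not publish_deed)), so it does not yield O(not update_key).
No other premise forces O(not update_key). An ideal world satisfying every premise can still have not update_key false, so O(not update_key) is not derivable.

No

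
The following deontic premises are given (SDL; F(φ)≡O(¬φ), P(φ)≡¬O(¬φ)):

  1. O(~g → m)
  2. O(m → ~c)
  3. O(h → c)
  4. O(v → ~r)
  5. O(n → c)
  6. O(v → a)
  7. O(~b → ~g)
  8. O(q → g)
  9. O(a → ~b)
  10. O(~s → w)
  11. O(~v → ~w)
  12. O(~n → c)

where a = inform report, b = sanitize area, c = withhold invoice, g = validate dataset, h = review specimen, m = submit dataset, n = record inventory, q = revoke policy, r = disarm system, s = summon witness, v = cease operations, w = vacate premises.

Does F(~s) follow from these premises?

Yes

Premises 5 and 12 are O(n → c) and O(~n → c); every ideal world satisfies n or ~n, so in either case c holds — hence O(c).
The contrapositive of premise 2 (O(m → ~c)) is O(c → ~m), and O(c) is already established, so O(~m).
The contrapositive of premise 1 (O(~g → m)) is O(~m → g), and O(~m) is already established, so O(g).
The contrapositive of premise 7 (O(~b → ~g)) is O(g → b), and O(g) is already established, so O(b).
Premise 9 is O(a → ~b); contrapositively O(b → ~a). Since O(b) holds, K gives O(~a).
Premise 6 is O(v → a); contrapositively O(~a → ~v). Since O(~a) holds, K gives O(~v).
Premise 11 is O(~v → ~w); since O(~v), deontic closure gives O(~w).
Premise 10 is O(~s → w); contrapositively O(~w → s). Since O(~w) holds, K gives O(s).
Premises 3, 4, 8 do not contribute to this derivation.
So O(s) holds, i.e. F(~s). The claim follows.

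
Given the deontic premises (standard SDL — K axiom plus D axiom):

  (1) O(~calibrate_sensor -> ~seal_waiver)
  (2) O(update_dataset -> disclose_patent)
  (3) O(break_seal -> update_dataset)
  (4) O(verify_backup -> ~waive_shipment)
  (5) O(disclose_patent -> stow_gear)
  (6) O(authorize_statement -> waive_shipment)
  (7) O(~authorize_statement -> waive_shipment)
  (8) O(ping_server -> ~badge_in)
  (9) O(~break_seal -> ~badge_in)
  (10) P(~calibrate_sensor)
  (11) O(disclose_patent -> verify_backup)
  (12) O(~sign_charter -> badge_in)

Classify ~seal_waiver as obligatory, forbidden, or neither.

Premise 1 is O(~calibrate_sensor -> ~seal_waiver), but O(~calibrate_sensor) is not derivable from the premises (the permission P(~calibrate_sensor) asserts only ~O(calibrate_sensor), not O(~calibrate_sensor)), so it does not yield O(~seal_waiver).
No premise or chain of K-axiom applications forces O(~seal_waiver), and none forces O(seal_waiver). So ~seal_waiver is neither obligatory nor forbidden under these norms.

Neither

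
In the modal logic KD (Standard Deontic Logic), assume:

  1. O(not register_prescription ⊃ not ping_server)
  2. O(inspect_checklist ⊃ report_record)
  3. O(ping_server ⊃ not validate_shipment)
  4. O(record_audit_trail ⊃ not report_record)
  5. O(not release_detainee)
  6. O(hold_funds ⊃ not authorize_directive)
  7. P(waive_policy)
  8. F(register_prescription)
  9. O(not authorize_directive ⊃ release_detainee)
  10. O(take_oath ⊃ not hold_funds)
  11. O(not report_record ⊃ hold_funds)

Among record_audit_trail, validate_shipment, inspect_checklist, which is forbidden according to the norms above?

From premise 5 we have O(not release_detainee).
The contrapositive of premise 9 (O(not authorize_directive ⊃ release_detainee)) is O(not release_detainee ⊃ authorize_directive), and O(not release_detainee) is already established, so O(authorize_directive).
Premise 6 is O(hold_funds ⊃ not authorize_directive); contrapositively O(authorize_directive ⊃ not hold_funds). Since O(authorize_directive) holds, K gives O(not hold_funds).
Premise 11 is O(not report_record ⊃ hold_funds); contrapositively O(not hold_funds ⊃ report_record). Since O(not hold_funds) holds, K gives O(report_record).
Premise 4 is O(record_audit_trail ⊃ not report_record); contrapositively O(report_record ⊃ not record_audit_trail). Since O(report_record) holds, K gives O(not record_audit_trail).
So O(not record_audit_trail) holds, i.e. record_audit_trail is forbidden. None of the other listed options is forbidden under the premises.

record_audit_trail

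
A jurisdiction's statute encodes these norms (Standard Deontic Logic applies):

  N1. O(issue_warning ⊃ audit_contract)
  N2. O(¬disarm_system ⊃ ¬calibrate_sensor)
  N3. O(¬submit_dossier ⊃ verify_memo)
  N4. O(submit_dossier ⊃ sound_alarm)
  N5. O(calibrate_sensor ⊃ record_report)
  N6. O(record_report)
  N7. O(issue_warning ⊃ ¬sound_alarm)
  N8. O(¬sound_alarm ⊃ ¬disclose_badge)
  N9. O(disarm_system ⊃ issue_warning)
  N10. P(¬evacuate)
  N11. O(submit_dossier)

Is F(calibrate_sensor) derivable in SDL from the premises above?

Yes

From premise 11 we have O(submit_dossier).
From O(submit_dossier) and premise 4, O(submit_dossier ⊃ sound_alarm), we obtain O(sound_alarm).
The contrapositive of premise 7 (O(issue_warning ⊃ ¬sound_alarm)) is O(sound_alarm ⊃ ¬issue_warning), and O(sound_alarm) is already established, so O(¬issue_warning).
Premise 9, O(disarm_system ⊃ issue_warning), contraposes to O(¬issue_warning ⊃ ¬disarm_system); with O(¬issue_warning) we get O(¬disarm_system).
With premise 2, O(¬disarm_system ⊃ ¬calibrate_sensor), the K-axiom yields O(¬calibrate_sensor).
Premises 1, 3, 5, 6, 8, 10 do not contribute to this derivation.
So O(¬calibrate_sensor) holds, i.e. F(calibrate_sensor). The claim follows.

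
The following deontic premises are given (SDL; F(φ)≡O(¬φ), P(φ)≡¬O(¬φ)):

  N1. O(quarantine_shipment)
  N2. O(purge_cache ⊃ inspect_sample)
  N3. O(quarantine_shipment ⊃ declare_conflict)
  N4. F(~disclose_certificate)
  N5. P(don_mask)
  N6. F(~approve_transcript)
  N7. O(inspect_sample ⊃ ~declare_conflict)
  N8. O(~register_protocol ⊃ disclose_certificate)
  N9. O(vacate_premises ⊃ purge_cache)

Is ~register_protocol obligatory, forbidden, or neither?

Neither

Premise 8 is O(~register_protocol ⊃ disclose_certificate); even if O(disclose_certificate) held, inferring O(~register_protocol) would be affirming the consequent — invalid.
No premise or chain of K-axiom applications forces O(~register_protocol), and none forces O(register_protocol). So ~register_protocol is neither obligatory nor forbidden under these norms.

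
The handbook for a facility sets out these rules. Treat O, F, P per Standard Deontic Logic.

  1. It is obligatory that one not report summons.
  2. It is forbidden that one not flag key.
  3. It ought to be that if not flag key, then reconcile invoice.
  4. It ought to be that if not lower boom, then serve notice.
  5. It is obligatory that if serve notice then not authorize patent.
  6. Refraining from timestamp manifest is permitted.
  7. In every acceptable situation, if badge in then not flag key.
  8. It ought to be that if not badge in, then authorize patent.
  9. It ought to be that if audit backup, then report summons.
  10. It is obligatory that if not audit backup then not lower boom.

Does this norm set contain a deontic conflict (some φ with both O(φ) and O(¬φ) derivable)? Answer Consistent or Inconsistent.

Inconsistent

F(¬flag_key) at premise 2 means O(flag_key).
Premise 7, O(badge_in → ¬flag_key), contraposes to O(flag_key → ¬badge_in); with O(flag_key) we get O(¬badge_in).
Premise 8 is O(¬badge_in → authorize_patent); since O(¬badge_in), deontic closure gives O(authorize_patent).
Premise 5, O(serve_notice → ¬authorize_patent), contraposes to O(authorize_patent → ¬serve_notice); with O(authorize_patent) we get O(¬serve_notice).
The contrapositive of premise 4 (O(¬lower_boom → serve_notice)) is O(¬serve_notice → lower_boom), and O(¬serve_notice) is already established, so O(lower_boom).
The contrapositive of premise 10 (O(¬audit_backup → ¬lower_boom)) is O(lower_boom → audit_backup), and O(lower_boom) is already established, so O(audit_backup).
From O(audit_backup) and premise 9, O(audit_backup → report_summons), we obtain O(report_summons).
However, premise 1 gives O(¬report_summons).
We now have both O(report_summons) and O(¬report_summons) — report_summons is simultaneously obligatory and forbidden, violating the D-axiom.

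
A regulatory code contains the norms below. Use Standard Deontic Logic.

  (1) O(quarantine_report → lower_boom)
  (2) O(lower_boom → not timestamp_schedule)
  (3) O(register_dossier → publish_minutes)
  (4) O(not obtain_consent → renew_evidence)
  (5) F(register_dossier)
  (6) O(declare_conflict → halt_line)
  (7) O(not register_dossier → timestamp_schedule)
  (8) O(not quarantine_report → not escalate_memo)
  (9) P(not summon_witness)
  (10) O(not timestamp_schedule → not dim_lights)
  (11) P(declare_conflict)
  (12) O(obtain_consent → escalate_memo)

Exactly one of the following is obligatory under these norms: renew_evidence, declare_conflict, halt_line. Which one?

Premise 5 is F(register_dossier), i.e. O(not register_dossier).
Applying K to premise 7 (O(not register_dossier → timestamp_schedule)) and O(not register_dossier) yields O(timestamp_schedule).
The contrapositive of premise 2 (O(lower_boom → not timestamp_schedule)) is O(timestamp_schedule → not lower_boom), and O(timestamp_schedule) is already established, so O(not lower_boom).
Premise 1, O(quarantine_report → lower_boom), contraposes to O(not lower_boom → not quarantine_report); with O(not lower_boom) we get O(not quarantine_report).
Premise 8 is O(not quarantine_report → not escalate_memo); since O(not quarantine_report), deontic closure gives O(not escalate_memo).
Premise 12, O(obtain_consent → escalate_memo), contraposes to O(not escalate_memo → not obtain_consent); with O(not escalate_memo) we get O(not obtain_consent).
Applying K to premise 4 (O(not obtain_consent → renew_evidence)) and O(not obtain_consent) yields O(renew_evidence).
So O(renew_evidence) holds — renew_evidence is obligatory. None of the other listed options is made obligatory by any chain of premises.

renew_evidence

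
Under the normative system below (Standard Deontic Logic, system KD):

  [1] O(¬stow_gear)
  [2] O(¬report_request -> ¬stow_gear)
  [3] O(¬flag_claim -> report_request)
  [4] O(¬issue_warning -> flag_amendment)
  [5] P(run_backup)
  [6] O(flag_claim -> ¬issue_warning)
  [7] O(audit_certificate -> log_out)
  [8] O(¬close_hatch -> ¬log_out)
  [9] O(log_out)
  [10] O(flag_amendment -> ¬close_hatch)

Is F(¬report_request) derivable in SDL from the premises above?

Yes

From premise 9 we have O(log_out).
Premise 8, O(¬close_hatch -> ¬log_out), contraposes to O(log_out -> close_hatch); with O(log_out) we get O(close_hatch).
The contrapositive of premise 10 (O(flag_amendment -> ¬close_hatch)) is O(close_hatch -> ¬flag_amendment), and O(close_hatch) is already established, so O(¬flag_amendment).
The contrapositive of premise 4 (O(¬issue_warning -> flag_amendment)) is O(¬flag_amendment -> issue_warning), and O(¬flag_amendment) is already established, so O(issue_warning).
Premise 6, O(flag_claim -> ¬issue_warning), contraposes to O(issue_warning -> ¬flag_claim); with O(issue_warning) we get O(¬flag_claim).
With premise 3, O(¬flag_claim -> report_request), the K-axiom yields O(report_request).
Premises 1, 2, 5, 7 do not contribute to this derivation.
So O(report_request) holds, i.e. F(¬report_request). The claim follows.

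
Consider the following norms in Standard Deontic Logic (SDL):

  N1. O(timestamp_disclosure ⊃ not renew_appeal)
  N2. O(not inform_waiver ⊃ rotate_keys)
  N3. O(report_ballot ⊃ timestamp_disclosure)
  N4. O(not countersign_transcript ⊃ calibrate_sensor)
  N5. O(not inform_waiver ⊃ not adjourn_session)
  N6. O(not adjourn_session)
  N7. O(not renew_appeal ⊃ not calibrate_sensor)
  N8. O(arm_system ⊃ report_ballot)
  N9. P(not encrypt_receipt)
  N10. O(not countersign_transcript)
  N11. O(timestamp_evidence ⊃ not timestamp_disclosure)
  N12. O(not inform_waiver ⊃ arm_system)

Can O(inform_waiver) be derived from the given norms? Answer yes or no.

Premise 10 states O(not countersign_transcript) outright.
Applying K to premise 4 (O(not countersign_transcript ⊃ calibrate_sensor)) and O(not countersign_transcript) yields O(calibrate_sensor).
The contrapositive of premise 7 (O(not renew_appeal ⊃ not calibrate_sensor)) is O(calibrate_sensor ⊃ renew_appeal), and O(calibrate_sensor) is already established, so O(renew_appeal).
The contrapositive of premise 1 (O(timestamp_disclosure ⊃ not renew_appeal)) is O(renew_appeal ⊃ not timestamp_disclosure), and O(renew_appeal) is already established, so O(not timestamp_disclosure).
Premise 3, O(report_ballot ⊃ timestamp_disclosure), contraposes to O(not timestamp_disclosure ⊃ not report_ballot); with O(not timestamp_disclosure) we get O(not report_ballot).
Premise 8 is O(arm_system ⊃ report_ballot); contrapositively O(not report_ballot ⊃ not arm_system). Since O(not report_ballot) holds, K gives O(not arm_system).
The contrapositive of premise 12 (O(not inform_waiver ⊃ arm_system)) is O(not arm_system ⊃ inform_waiver), and O(not arm_system) is already established, so O(inform_waiver).
Premises 2, 5, 6, 9, 11 do not contribute to this derivation.
So O(inform_waiver) follows.

Yes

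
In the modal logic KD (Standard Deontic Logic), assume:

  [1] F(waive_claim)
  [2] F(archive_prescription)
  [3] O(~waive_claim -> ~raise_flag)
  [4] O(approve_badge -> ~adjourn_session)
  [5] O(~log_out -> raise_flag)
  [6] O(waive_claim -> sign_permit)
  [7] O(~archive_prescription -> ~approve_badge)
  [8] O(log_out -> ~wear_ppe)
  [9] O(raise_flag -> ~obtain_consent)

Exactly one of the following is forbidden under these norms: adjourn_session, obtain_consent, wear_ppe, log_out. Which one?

F(waive_claim) at premise 1 means O(~waive_claim).
From O(~waive_claim) and premise 3, O(~waive_claim -> ~raise_flag), we obtain O(~raise_flag).
The contrapositive of premise 5 (O(~log_out -> raise_flag)) is O(~raise_flag -> log_out), and O(~raise_flag) is already established, so O(log_out).
Applying K to premise 8 (O(log_out -> ~wear_ppe)) and O(log_out) yields O(~wear_ppe).
So O(~wear_ppe) holds, i.e. wear_ppe is forbidden. None of the other listed options is forbidden under the premises.

wear_ppe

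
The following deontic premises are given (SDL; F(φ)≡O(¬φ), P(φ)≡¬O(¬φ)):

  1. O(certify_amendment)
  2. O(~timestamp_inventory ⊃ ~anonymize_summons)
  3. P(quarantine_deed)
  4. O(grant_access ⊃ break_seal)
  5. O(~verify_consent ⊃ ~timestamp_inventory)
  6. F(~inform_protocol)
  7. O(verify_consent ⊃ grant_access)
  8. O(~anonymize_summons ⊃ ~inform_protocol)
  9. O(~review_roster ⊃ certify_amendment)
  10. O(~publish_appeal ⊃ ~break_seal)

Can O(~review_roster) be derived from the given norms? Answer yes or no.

No

Premise 9 is O(~review_roster ⊃ certify_amendment); even if O(certify_amendment) held, inferring O(~review_roster) would be affirming the consequent — invalid.
No other premise forces O(~review_roster). An ideal world satisfying every premise can still have ~review_roster false, so O(~review_roster) is not derivable.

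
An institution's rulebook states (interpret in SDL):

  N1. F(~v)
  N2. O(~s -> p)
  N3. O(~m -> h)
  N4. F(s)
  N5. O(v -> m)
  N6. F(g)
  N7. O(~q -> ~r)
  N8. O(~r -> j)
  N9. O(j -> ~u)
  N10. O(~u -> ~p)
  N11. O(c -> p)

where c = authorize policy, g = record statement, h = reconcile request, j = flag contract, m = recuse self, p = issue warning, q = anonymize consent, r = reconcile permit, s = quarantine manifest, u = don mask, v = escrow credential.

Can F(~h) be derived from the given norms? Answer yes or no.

No

Premise 3 is O(~m -> h), but O(~m) is not derivable from the premises, so it does not yield O(h).
No other premise forces O(h). An ideal world satisfying every premise can still have ~h true, so F(~h) is not derivable.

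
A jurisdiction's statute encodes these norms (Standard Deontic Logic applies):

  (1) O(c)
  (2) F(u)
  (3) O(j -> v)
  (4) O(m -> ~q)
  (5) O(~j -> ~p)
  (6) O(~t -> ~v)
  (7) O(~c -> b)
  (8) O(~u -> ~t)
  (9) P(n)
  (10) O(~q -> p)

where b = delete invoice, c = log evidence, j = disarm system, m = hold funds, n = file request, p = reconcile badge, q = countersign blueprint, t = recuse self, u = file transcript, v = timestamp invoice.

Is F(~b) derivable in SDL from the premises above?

No

Premise 7 is O(~c -> b), but O(~c) is not derivable from the premises, so it does not yield O(b).
No other premise forces O(b). An ideal world satisfying every premise can still have ~b true, so F(~b) is not derivable.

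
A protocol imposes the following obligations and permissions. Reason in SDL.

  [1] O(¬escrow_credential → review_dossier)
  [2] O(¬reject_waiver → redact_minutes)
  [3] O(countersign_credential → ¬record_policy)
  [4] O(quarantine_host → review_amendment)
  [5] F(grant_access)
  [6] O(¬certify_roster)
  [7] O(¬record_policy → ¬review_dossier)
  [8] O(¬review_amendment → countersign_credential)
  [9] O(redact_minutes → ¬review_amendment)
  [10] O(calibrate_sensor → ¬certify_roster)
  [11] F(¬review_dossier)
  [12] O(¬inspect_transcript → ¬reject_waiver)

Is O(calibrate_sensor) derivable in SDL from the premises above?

Premise 10 is O(calibrate_sensor → ¬certify_roster); even if O(¬certify_roster) held, inferring O(calibrate_sensor) would be affirming the consequent — invalid.
No other premise forces O(calibrate_sensor). An ideal world satisfying every premise can still have calibrate_sensor false, so O(calibrate_sensor) is not derivable.

No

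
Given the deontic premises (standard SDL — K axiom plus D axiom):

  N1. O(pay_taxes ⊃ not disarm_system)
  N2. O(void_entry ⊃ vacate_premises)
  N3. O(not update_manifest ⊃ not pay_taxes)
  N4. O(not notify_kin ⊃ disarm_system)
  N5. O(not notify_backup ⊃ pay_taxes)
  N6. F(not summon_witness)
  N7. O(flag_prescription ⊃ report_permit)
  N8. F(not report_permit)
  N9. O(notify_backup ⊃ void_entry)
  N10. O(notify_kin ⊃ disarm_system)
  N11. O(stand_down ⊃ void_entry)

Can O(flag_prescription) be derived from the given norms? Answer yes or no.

No

Premise 7 is O(flag_prescription ⊃ report_permit); even if O(report_permit) held, inferring O(flag_prescription) would be affirming the consequent — invalid.
No other premise forces O(flag_prescription). An ideal world satisfying every premise can still have flag_prescription false, so O(flag_prescription) is not derivable.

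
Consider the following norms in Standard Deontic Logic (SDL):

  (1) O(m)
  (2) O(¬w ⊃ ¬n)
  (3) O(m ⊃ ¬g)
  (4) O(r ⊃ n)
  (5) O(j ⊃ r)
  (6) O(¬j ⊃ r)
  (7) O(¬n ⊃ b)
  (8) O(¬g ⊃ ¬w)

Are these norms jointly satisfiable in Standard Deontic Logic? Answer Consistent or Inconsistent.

Inconsistent

Premises 5 and 6 cover both cases: O(j ⊃ r) and O(¬j ⊃ r). Since j ∨ ¬j is a tautology, O(r) follows.
From O(r) and premise 4, O(r ⊃ n), we obtain O(n).
Premise 2, O(¬w ⊃ ¬n), contraposes to O(n ⊃ w); with O(n) we get O(w).
Premise 8 is O(¬g ⊃ ¬w); contrapositively O(w ⊃ g). Since O(w) holds, K gives O(g).
The contrapositive of premise 3 (O(m ⊃ ¬g)) is O(g ⊃ ¬m), and O(g) is already established, so O(¬m).
But premise 1 directly asserts O(m).
We now have both O(¬m) and O(m) — m is simultaneously obligatory and forbidden, violating the D-axiom.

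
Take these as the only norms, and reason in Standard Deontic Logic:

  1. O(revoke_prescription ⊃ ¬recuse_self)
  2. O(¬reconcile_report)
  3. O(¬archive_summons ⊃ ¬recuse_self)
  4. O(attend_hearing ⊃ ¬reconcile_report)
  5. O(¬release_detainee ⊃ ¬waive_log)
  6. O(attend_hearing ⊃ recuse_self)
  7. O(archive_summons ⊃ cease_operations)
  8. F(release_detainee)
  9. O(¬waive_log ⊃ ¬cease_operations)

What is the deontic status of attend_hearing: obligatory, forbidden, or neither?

Premise 8 is F(release_detainee), i.e. O(¬release_detainee).
From O(¬release_detainee) and premise 5, O(¬release_detainee ⊃ ¬waive_log), we obtain O(¬waive_log).
With premise 9, O(¬waive_log ⊃ ¬cease_operations), the K-axiom yields O(¬cease_operations).
Premise 7 is O(archive_summons ⊃ cease_operations); contrapositively O(¬cease_operations ⊃ ¬archive_summons). Since O(¬cease_operations) holds, K gives O(¬archive_summons).
Premise 3 is O(¬archive_summons ⊃ ¬recuse_self); since O(¬archive_summons), deontic closure gives O(¬recuse_self).
The contrapositive of premise 6 (O(attend_hearing ⊃ recuse_self)) is O(¬recuse_self ⊃ ¬attend_hearing), and O(¬recuse_self) is already established, so O(¬attend_hearing).
Premises 1, 2, 4 do not contribute to this derivation.
Thus O(¬attend_hearing), which is F(attend_hearing): attend_hearing is forbidden.

Forbidden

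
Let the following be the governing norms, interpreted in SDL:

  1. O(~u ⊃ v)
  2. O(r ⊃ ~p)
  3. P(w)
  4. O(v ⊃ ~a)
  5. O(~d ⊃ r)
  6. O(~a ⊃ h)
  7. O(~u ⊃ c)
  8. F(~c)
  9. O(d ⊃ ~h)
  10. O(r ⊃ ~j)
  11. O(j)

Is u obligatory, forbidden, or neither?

Obligatory

From premise 11 we have O(j).
Premise 10 is O(r ⊃ ~j); contrapositively O(j ⊃ ~r). Since O(j) holds, K gives O(~r).
Premise 5 is O(~d ⊃ r); contrapositively O(~r ⊃ d). Since O(~r) holds, K gives O(d).
With premise 9, O(d ⊃ ~h), the K-axiom yields O(~h).
Premise 6, O(~a ⊃ h), contraposes to O(~h ⊃ a); with O(~h) we get O(a).
The contrapositive of premise 4 (O(v ⊃ ~a)) is O(a ⊃ ~v), and O(a) is already established, so O(~v).
Premise 1 is O(~u ⊃ v); contrapositively O(~v ⊃ u). Since O(~v) holds, K gives O(u).
Premises 2, 3, 7, 8 do not contribute to this derivation.
Hence u is obligatory.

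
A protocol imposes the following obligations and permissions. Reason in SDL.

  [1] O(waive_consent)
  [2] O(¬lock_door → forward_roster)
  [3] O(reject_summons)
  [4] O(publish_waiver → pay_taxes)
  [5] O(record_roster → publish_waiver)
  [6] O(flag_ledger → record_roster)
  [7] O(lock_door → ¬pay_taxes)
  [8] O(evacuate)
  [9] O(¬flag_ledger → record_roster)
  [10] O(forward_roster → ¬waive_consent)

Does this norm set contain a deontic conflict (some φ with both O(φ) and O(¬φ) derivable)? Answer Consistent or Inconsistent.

Inconsistent

Premises 9 and 6 are O(¬flag_ledger → record_roster) and O(flag_ledger → record_roster); every ideal world satisfies ¬flag_ledger or flag_ledger, so in either case record_roster holds — hence O(record_roster).
Premise 5 is O(record_roster → publish_waiver); since O(record_roster), deontic closure gives O(publish_waiver).
From O(publish_waiver) and premise 4, O(publish_waiver → pay_taxes), we obtain O(pay_taxes).
The contrapositive of premise 7 (O(lock_door → ¬pay_taxes)) is O(pay_taxes → ¬lock_door), and O(pay_taxes) is already established, so O(¬lock_door).
From O(¬lock_door) and premise 2, O(¬lock_door → forward_roster), we obtain O(forward_roster).
Applying K to premise 10 (O(forward_roster → ¬waive_consent)) and O(forward_roster) yields O(¬waive_consent).
Yet premise 1 states O(waive_consent).
We now have both O(¬waive_consent) and O(waive_consent) — waive_consent is simultaneously obligatory and forbidden, violating the D-axiom.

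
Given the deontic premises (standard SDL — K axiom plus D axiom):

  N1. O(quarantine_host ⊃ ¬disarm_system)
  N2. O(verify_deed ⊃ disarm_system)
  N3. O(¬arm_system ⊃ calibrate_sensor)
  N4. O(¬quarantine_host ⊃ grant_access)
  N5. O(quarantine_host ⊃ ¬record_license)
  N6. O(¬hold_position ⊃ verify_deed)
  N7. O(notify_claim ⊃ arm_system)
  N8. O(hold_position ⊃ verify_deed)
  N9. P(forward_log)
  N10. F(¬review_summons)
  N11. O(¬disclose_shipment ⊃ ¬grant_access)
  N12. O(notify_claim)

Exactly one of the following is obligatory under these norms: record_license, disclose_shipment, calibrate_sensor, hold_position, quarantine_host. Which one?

disclose_shipment

Premises 8 and 6 cover both cases: O(hold_position ⊃ verify_deed) and O(¬hold_position ⊃ verify_deed). Since hold_position ∨ ¬hold_position is a tautology, O(verify_deed) follows.
Applying K to premise 2 (O(verify_deed ⊃ disarm_system)) and O(verify_deed) yields O(disarm_system).
Premise 1 is O(quarantine_host ⊃ ¬disarm_system); contrapositively O(disarm_system ⊃ ¬quarantine_host). Since O(disarm_system) holds, K gives O(¬quarantine_host).
From O(¬quarantine_host) and premise 4, O(¬quarantine_host ⊃ grant_access), we obtain O(grant_access).
Premise 11 is O(¬disclose_shipment ⊃ ¬grant_access); contrapositively O(grant_access ⊃ disclose_shipment). Since O(grant_access) holds, K gives O(disclose_shipment).
So O(disclose_shipment) holds — disclose_shipment is obligatory. None of the other listed options is made obligatory by any chain of premises.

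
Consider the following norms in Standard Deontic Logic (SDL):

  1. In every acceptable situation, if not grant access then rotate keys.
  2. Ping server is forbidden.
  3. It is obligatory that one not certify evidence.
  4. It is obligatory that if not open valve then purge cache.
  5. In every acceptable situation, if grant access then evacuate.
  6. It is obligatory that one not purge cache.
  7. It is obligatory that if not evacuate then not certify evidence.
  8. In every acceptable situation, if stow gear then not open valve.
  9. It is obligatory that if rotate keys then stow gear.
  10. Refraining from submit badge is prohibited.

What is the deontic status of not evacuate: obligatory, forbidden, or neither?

Premise 6 states O(¬purge_cache) outright.
Premise 4 is O(¬open_valve → purge_cache); contrapositively O(¬purge_cache → open_valve). Since O(¬purge_cache) holds, K gives O(open_valve).
The contrapositive of premise 8 (O(stow_gear → ¬open_valve)) is O(open_valve → ¬stow_gear), and O(open_valve) is already established, so O(¬stow_gear).
Premise 9, O(rotate_keys → stow_gear), contraposes to O(¬stow_gear → ¬rotate_keys); with O(¬stow_gear) we get O(¬rotate_keys).
Premise 1, O(¬grant_access → rotate_keys), contraposes to O(¬rotate_keys → grant_access); with O(¬rotate_keys) we get O(grant_access).
Premise 5 is O(grant_access → evacuate); since O(grant_access), deontic closure gives O(evacuate).
Premises 2, 3, 7, 10 do not contribute to this derivation.
Thus O(evacuate), which is F(¬evacuate): ¬evacuate is forbidden.

Forbidden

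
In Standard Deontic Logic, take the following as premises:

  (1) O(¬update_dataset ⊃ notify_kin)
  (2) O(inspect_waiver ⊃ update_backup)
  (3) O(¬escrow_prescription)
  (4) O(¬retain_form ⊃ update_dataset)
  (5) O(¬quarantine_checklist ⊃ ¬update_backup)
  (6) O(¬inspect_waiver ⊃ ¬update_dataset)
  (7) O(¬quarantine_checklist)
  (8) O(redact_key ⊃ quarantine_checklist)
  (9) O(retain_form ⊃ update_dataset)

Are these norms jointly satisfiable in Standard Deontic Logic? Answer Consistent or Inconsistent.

Inconsistent

Premises 9 and 4 are O(retain_form ⊃ update_dataset) and O(¬retain_form ⊃ update_dataset); every ideal world satisfies retain_form or ¬retain_form, so in either case update_dataset holds — hence O(update_dataset).
Premise 6 is O(¬inspect_waiver ⊃ ¬update_dataset); contrapositively O(update_dataset ⊃ inspect_waiver). Since O(update_dataset) holds, K gives O(inspect_waiver).
Applying K to premise 2 (O(inspect_waiver ⊃ update_backup)) and O(inspect_waiver) yields O(update_backup).
Premise 5 is O(¬quarantine_checklist ⊃ ¬update_backup); contrapositively O(update_backup ⊃ quarantine_checklist). Since O(update_backup) holds, K gives O(quarantine_checklist).
Yet premise 7 states O(¬quarantine_checklist).
We now have both O(quarantine_checklist) and O(¬quarantine_checklist) — quarantine_checklist is simultaneously obligatory and forbidden, violating the D-axiom.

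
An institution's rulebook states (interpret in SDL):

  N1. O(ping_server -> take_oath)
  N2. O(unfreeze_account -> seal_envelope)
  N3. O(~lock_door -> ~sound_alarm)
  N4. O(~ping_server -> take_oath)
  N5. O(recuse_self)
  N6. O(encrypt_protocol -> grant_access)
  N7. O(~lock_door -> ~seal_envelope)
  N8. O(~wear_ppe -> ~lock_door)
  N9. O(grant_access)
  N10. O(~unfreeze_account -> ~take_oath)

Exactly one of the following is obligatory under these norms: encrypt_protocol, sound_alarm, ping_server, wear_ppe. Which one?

wear_ppe

Premises 1 and 4 cover both cases: O(ping_server -> take_oath) and O(~ping_server -> take_oath). Since ping_server ∨ ~ping_server is a tautology, O(take_oath) follows.
Premise 10, O(~unfreeze_account -> ~take_oath), contraposes to O(take_oath -> unfreeze_account); with O(take_oath) we get O(unfreeze_account).
From O(unfreeze_account) and premise 2, O(unfreeze_account -> seal_envelope), we obtain O(seal_envelope).
Premise 7 is O(~lock_door -> ~seal_envelope); contrapositively O(seal_envelope -> lock_door). Since O(seal_envelope) holds, K gives O(lock_door).
Premise 8 is O(~wear_ppe -> ~lock_door); contrapositively O(lock_door -> wear_ppe). Since O(lock_door) holds, K gives O(wear_ppe).
So O(wear_ppe) holds — wear_ppe is obligatory. None of the other listed options is made obligatory by any chain of premises.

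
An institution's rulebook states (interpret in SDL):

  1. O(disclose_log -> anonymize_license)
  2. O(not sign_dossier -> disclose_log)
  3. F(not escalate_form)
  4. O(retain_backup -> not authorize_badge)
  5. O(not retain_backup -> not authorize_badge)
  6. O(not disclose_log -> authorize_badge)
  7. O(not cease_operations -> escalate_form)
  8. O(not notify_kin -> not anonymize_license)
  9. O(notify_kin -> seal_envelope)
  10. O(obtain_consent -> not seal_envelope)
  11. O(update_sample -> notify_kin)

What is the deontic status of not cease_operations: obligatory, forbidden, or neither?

Neither

Premise 7 is O(not cease_operations -> escalate_form); even if O(escalate_form) held, inferring O(not cease_operations) would be affirming the consequent — invalid.
No premise or chain of K-axiom applications forces O(not cease_operations), and none forces O(cease_operations). So not cease_operations is neither obligatory nor forbidden under these norms.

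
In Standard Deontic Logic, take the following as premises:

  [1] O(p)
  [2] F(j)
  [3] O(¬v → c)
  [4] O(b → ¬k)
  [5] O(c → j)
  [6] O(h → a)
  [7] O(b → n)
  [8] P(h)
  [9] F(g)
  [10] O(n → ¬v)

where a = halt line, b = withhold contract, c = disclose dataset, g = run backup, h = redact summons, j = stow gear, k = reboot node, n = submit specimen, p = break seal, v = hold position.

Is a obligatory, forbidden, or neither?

Neither

Premise 6 is O(h → a), but O(h) is not derivable from the premises (the permission P(h) asserts only ¬O(¬h), not O(h)), so it does not yield O(a).
No premise or chain of K-axiom applications forces O(a), and none forces O(¬a). So a is neither obligatory nor forbidden under these norms.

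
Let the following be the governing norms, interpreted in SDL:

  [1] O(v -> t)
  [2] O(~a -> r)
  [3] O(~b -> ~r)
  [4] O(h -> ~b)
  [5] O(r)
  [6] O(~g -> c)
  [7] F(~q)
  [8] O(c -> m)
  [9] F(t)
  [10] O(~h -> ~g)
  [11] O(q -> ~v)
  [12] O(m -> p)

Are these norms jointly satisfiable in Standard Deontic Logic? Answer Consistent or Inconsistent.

Consistent

Premise 1 is O(v -> t), but O(v) is not derivable from the premises, so it does not yield O(t).
So O(t) is not derivable, and the apparent clash with O(~t) does not arise.
A world satisfying every obligation exists (e.g. a=false, b=true, c=true, g=false, h=false, m=true, p=true, q=true, r=true, t=false, v=false); no atom is both obligatory and forbidden, so the set is consistent.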